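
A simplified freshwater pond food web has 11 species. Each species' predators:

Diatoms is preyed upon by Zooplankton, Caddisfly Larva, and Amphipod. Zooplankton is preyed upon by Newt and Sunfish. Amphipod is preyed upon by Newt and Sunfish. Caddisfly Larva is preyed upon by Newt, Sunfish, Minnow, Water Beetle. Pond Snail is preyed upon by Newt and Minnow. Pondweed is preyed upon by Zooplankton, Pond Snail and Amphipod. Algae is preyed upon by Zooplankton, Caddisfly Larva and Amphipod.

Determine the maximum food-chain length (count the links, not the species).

2 links

One longest chain: Diatoms → Caddisfly Larva → Water Beetle.
It has 3 species and 2 links.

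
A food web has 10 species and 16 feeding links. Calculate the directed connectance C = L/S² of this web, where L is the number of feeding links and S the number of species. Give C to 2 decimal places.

The web has S = 10 species and L = 16 feeding links.
C = L / S² = 16 / 100 = 0.1600 ≈ 0.16.

C = 0.16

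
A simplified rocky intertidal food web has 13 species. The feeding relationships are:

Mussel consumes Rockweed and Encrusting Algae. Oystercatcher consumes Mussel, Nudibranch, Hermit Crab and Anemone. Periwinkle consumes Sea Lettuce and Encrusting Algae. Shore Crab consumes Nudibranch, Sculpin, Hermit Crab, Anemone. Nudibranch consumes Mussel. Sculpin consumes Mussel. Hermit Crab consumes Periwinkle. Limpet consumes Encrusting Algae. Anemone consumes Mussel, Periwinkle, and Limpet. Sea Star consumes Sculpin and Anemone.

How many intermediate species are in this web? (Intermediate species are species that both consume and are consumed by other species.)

7

Intermediate species (has both prey and predators): Mussel, Limpet, Periwinkle, Nudibranch, Anemone, Hermit Crab, Sculpin.
Count: 7.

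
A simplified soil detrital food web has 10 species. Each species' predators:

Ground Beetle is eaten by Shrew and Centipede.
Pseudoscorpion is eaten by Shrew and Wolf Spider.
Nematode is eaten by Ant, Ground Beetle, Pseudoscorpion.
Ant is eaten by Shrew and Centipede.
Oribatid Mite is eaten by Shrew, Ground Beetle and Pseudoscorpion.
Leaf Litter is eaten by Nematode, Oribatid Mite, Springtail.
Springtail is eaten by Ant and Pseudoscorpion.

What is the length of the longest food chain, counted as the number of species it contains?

4 species

One longest chain: Leaf Litter → Nematode → Pseudoscorpion → Wolf Spider.
It has 4 species and 3 links.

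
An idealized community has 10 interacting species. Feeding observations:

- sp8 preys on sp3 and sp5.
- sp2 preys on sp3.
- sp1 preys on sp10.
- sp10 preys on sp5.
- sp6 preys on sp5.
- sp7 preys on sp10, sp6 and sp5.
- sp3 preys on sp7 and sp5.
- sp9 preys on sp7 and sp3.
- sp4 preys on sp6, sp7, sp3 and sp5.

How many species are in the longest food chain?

5 species

One longest chain: sp5 → sp10 → sp7 → sp3 → sp2.
It has 5 species and 4 links.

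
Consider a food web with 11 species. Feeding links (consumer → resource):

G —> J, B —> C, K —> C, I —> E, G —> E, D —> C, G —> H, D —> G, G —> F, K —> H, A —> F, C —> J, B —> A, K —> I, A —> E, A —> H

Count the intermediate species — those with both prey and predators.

Intermediate species (has both prey and predators): I, G, A, C.
Count: 4.

4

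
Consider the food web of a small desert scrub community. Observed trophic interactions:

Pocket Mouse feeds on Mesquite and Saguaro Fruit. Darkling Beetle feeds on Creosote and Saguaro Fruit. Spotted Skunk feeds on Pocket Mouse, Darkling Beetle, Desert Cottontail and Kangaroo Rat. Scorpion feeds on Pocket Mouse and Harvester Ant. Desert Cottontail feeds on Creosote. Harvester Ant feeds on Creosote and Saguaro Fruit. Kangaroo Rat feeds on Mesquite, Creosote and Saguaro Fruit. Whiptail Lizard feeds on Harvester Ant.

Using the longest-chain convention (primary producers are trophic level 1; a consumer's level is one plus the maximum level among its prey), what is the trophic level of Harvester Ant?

Trophic level 2

Saguaro Fruit is a producer → level 1.
Harvester Ant eats Saguaro Fruit (level 1); other prey at levels: Creosote 1 → level 2.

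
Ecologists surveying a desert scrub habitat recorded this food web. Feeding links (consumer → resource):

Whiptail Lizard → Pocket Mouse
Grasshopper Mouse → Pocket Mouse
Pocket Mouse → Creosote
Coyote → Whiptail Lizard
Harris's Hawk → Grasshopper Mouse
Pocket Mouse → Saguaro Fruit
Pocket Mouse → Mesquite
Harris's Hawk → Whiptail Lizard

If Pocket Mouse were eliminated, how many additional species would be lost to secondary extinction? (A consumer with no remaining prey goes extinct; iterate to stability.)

4

Remove Pocket Mouse.
Round 1: Grasshopper Mouse (all prey gone), Whiptail Lizard (all prey gone) → extinct.
Round 2: Coyote (all prey gone), Harris's Hawk (all prey gone) → extinct.
No further losses. Total secondary extinctions: 4.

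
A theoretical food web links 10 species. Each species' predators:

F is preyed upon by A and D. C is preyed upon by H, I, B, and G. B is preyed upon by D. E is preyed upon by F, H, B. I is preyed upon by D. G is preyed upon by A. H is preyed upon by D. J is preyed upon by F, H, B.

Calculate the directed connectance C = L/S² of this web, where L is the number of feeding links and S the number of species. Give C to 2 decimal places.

The web has S = 10 species and L = 16 feeding links.
C = L / S² = 16 / 100 = 0.1600 ≈ 0.16.

C = 0.16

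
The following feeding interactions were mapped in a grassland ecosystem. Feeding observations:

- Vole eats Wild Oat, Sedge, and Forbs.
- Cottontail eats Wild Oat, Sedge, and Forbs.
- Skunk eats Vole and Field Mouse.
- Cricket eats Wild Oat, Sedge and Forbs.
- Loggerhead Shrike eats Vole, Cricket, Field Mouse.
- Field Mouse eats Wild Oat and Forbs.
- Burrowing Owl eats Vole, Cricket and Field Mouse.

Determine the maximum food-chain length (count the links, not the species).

One longest chain: Wild Oat → Vole → Skunk.
It has 3 species and 2 links.

2 links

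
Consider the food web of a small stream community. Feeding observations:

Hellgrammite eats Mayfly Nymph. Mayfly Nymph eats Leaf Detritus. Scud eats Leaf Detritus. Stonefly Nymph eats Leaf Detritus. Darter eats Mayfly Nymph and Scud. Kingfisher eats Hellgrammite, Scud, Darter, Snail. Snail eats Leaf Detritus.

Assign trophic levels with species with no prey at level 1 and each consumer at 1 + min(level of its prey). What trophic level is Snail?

Leaf Detritus has no prey (basal) → level 1.
Snail eats Leaf Detritus → level 2.

Trophic level 2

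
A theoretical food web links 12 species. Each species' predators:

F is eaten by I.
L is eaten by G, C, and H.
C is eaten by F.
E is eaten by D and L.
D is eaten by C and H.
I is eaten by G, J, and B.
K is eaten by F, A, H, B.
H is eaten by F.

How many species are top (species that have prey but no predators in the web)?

4

Top species (has prey, but nothing eats it): A, J, G, B.
Count: 4.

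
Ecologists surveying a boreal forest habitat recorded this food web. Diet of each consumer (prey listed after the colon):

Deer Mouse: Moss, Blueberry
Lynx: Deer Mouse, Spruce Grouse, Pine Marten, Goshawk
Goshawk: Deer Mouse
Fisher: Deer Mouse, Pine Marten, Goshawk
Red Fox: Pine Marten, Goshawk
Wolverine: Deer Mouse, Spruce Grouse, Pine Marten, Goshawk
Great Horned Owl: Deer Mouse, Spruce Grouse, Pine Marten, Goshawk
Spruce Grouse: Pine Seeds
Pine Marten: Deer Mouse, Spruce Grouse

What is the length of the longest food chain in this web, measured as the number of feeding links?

3 links

One longest chain: Moss → Deer Mouse → Pine Marten → Fisher.
It has 4 species and 3 links.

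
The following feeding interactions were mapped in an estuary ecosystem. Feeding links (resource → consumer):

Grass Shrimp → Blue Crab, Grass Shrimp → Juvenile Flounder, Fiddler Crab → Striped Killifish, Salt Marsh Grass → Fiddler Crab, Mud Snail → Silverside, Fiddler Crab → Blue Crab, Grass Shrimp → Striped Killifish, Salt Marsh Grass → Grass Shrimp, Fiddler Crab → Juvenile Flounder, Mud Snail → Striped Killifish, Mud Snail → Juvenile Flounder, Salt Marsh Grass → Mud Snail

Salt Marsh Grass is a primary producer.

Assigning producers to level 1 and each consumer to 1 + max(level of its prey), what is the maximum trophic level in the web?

3

Producers (level 1): Salt Marsh Grass.
Salt Marsh Grass → Fiddler Crab → Juvenile Flounder gives Juvenile Flounder level 3.
No species has a prey at level 3, so no species reaches level 4.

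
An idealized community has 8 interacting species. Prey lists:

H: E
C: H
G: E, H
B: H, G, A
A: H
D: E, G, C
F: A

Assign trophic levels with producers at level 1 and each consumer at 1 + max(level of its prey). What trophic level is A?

Trophic level 3

E is a producer → level 1.
H eats E → level 2.
A eats H → level 3.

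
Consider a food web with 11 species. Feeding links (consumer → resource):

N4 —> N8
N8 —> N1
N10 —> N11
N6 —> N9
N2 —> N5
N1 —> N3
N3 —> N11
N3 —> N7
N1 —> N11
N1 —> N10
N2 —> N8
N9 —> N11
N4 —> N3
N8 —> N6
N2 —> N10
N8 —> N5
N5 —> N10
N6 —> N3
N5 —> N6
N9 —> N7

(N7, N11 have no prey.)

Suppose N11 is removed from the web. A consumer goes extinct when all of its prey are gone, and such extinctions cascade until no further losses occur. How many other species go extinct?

1

Remove N11.
Round 1: N10 (all prey gone) → extinct.
No further losses. Total secondary extinctions: 1.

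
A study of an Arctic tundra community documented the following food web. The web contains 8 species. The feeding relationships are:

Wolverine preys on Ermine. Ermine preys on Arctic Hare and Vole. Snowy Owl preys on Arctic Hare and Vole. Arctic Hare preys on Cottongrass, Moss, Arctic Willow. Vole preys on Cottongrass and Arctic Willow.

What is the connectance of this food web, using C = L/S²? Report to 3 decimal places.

C = 0.156

The web has S = 8 species and L = 10 feeding links.
C = L / S² = 10 / 64 = 0.1562 ≈ 0.156.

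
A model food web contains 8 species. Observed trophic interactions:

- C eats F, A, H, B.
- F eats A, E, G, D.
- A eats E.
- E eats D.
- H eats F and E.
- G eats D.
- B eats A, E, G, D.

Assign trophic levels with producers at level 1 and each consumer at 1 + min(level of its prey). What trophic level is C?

Trophic level 3

D is a producer → level 1.
F eats D → level 2.
C eats F → level 3.
No prey of C is below level 2, so 3 is the minimum.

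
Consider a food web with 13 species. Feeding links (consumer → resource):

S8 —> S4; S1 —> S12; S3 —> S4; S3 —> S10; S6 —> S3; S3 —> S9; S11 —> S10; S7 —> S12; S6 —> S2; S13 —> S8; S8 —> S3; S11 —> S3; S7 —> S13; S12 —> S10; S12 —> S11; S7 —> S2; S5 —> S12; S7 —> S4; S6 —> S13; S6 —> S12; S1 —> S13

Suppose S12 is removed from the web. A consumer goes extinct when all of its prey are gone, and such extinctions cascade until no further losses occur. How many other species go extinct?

1

Remove S12.
Round 1: S5 (all prey gone) → extinct.
No further losses. Total secondary extinctions: 1.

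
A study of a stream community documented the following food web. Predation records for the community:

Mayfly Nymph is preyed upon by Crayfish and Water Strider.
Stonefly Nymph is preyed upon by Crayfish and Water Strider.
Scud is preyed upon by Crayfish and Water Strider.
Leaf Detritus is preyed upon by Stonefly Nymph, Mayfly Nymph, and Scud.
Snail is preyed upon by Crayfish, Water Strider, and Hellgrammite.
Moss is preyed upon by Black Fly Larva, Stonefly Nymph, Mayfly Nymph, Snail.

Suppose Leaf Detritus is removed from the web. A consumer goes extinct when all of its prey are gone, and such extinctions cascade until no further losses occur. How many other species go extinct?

Remove Leaf Detritus.
Round 1: Scud (all prey gone) → extinct.
No further losses. Total secondary extinctions: 1.

1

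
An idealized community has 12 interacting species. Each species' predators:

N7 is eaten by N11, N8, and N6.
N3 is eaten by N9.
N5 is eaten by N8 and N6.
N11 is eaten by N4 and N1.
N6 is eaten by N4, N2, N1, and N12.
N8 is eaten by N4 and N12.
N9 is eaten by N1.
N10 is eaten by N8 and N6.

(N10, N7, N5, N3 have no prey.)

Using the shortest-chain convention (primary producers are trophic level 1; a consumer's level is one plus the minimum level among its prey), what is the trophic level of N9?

Trophic level 2

N3 is a producer → level 1.
N9 eats N3 → level 2.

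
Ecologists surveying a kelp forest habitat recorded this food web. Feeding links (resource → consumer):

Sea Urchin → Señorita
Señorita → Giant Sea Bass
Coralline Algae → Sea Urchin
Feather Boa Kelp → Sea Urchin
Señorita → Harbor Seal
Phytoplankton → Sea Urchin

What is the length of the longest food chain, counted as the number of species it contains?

4 species

One longest chain: Feather Boa Kelp → Sea Urchin → Señorita → Harbor Seal.
It has 4 species and 3 links.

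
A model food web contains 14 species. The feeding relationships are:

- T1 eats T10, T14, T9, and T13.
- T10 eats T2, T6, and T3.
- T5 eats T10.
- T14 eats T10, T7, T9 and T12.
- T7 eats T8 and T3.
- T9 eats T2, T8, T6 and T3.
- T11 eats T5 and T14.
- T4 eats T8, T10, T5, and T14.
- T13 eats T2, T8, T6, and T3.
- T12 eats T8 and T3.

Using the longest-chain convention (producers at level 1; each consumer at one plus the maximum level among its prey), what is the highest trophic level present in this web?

4

Producers (level 1): T8, T2, T6, T3.
T8 → T7 → T14 → T1 gives T1 level 4.
No species has a prey at level 4, so no species reaches level 5.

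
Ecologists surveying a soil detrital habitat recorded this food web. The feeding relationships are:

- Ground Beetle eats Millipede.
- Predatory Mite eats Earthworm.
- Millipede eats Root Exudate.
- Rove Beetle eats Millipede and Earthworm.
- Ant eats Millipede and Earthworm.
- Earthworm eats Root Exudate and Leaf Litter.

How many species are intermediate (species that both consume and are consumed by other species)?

Intermediate species (has both prey and predators): Millipede, Earthworm.
Count: 2.

2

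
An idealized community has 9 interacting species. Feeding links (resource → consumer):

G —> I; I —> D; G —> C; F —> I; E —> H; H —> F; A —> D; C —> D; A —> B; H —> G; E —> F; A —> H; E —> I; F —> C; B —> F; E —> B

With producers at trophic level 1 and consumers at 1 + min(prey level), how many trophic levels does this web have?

3

Producers (level 1): A, E.
Following each consumer down to its lowest-level prey: E → F → C (levels 1 through 3).
All prey of C (F 2, G 3) are at level 2 or above, so C is at level 1 + 2 = 3.
Every consumer has at least one prey at level 2 or below, so none exceeds level 3.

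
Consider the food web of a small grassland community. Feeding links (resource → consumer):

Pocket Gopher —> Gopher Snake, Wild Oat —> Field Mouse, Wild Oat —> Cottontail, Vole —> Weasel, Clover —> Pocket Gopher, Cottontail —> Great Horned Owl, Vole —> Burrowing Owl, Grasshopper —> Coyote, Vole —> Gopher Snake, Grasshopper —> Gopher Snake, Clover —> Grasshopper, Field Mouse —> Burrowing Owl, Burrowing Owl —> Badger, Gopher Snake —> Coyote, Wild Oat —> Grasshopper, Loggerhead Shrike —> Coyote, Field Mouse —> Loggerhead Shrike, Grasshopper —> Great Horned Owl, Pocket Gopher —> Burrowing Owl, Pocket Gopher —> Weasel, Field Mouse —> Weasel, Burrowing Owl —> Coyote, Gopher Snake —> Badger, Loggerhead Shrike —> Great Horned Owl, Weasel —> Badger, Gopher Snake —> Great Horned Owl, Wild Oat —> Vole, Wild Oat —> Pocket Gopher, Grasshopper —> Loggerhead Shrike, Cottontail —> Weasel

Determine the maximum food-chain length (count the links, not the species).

3 links

One longest chain: Wild Oat → Vole → Gopher Snake → Badger.
It has 4 species and 3 links.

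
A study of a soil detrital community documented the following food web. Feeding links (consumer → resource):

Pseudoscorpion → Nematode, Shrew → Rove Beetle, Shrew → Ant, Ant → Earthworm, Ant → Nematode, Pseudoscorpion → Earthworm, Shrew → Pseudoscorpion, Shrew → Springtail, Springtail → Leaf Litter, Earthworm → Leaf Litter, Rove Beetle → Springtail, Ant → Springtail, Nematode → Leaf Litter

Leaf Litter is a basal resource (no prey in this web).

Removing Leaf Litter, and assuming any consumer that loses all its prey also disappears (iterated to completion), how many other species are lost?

7

Remove Leaf Litter.
Round 1: Earthworm (all prey gone), Nematode (all prey gone), Springtail (all prey gone) → extinct.
Round 2: Rove Beetle (all prey gone), Ant (all prey gone), Pseudoscorpion (all prey gone) → extinct.
Round 3: Shrew (all prey gone) → extinct.
No further losses. Total secondary extinctions: 7.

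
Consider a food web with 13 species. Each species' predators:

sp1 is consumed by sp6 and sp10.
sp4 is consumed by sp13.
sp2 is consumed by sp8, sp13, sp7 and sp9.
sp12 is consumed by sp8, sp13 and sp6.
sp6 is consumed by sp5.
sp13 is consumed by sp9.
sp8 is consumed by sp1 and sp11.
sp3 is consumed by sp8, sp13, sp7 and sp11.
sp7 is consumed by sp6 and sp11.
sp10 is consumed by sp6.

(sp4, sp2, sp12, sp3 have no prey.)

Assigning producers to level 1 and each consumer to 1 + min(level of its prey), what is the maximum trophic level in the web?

4

Producers (level 1): sp4, sp2, sp12, sp3.
Following each consumer down to its lowest-level prey: sp2 → sp8 → sp1 → sp10 (levels 1 through 4).
All prey of sp10 (sp1 3) are at level 3 or above, so sp10 is at level 1 + 3 = 4.
Every consumer has at least one prey at level 3 or below, so none exceeds level 4.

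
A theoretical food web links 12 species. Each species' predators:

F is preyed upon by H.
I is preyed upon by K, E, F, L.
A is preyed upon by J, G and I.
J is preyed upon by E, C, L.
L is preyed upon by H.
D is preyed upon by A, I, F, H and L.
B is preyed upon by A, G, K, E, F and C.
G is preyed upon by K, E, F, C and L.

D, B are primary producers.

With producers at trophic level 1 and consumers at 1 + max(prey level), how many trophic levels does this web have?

5

Producers (level 1): D, B.
D → A → J → L → H gives H level 5.
No species has a prey at level 5, so no species reaches level 6.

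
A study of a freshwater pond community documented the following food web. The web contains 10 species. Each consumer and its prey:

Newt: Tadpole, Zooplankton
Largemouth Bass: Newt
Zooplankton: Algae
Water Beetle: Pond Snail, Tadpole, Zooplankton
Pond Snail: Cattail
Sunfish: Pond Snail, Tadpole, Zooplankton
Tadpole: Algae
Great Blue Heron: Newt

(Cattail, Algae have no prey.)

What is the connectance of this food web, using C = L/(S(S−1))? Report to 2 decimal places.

C = 0.14

The web has S = 10 species and L = 13 feeding links.
C = L / (S(S−1)) = 13 / 90 = 0.1444 ≈ 0.14.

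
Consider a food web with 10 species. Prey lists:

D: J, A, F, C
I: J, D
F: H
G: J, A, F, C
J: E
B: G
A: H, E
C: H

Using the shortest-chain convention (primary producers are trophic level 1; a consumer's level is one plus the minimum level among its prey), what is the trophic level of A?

H is a producer → level 1.
A eats H → level 2.

Trophic level 2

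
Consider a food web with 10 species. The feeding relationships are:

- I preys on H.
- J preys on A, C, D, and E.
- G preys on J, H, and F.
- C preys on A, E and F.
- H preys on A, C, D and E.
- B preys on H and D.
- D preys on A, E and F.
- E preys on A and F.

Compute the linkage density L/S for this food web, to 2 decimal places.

There are L = 22 links among S = 10 species.
L/S = 22/10 = 2.2000 ≈ 2.20.

L/S = 2.20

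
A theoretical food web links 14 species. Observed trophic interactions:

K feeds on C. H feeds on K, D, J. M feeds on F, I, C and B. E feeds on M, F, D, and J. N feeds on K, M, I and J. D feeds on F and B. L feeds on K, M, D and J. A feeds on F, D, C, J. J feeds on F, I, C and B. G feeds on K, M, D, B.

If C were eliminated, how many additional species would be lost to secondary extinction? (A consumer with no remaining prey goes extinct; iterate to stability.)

Remove C.
Round 1: K (all prey gone) → extinct.
No further losses. Total secondary extinctions: 1.

1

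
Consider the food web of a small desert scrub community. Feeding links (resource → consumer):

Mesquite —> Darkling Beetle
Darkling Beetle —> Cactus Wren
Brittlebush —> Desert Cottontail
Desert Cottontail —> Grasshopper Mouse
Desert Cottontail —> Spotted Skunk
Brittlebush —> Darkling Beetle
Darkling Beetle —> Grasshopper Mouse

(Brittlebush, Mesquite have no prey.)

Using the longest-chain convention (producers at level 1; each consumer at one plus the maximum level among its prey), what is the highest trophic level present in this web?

3

Producers (level 1): Brittlebush, Mesquite.
Brittlebush → Desert Cottontail → Grasshopper Mouse gives Grasshopper Mouse level 3.
No species has a prey at level 3, so no species reaches level 4.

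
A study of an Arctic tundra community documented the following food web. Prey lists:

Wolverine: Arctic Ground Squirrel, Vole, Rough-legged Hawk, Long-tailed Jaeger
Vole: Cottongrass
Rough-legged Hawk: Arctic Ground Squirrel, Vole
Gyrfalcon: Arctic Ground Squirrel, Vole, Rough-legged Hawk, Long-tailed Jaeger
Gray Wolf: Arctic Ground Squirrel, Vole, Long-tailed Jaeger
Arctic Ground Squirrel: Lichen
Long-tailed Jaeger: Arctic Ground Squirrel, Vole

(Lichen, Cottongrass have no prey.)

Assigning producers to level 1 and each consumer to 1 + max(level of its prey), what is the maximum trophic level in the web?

Producers (level 1): Lichen, Cottongrass.
Lichen → Arctic Ground Squirrel → Rough-legged Hawk → Wolverine gives Wolverine level 4.
No species has a prey at level 4, so no species reaches level 5.

4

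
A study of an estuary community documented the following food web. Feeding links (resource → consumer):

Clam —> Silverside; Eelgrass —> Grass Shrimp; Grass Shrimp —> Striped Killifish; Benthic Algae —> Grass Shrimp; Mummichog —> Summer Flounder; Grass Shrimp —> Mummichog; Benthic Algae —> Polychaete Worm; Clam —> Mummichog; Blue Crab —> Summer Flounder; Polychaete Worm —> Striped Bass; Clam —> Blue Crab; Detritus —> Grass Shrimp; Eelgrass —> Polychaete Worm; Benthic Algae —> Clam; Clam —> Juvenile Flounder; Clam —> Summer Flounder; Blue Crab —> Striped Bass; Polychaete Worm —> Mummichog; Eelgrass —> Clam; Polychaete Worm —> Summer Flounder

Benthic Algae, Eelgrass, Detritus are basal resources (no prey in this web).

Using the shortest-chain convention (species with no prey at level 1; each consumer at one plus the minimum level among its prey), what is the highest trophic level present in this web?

3

Basal resources (level 1): Benthic Algae, Eelgrass, Detritus.
Following each consumer down to its lowest-level prey: Benthic Algae → Clam → Blue Crab (levels 1 through 3).
All prey of Blue Crab (Clam 2) are at level 2 or above, so Blue Crab is at level 1 + 2 = 3.
Every consumer has at least one prey at level 2 or below, so none exceeds level 3.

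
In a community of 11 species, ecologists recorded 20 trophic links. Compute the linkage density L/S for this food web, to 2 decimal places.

L/S = 1.82

There are L = 20 links among S = 11 species.
L/S = 20/11 = 1.8182 ≈ 1.82.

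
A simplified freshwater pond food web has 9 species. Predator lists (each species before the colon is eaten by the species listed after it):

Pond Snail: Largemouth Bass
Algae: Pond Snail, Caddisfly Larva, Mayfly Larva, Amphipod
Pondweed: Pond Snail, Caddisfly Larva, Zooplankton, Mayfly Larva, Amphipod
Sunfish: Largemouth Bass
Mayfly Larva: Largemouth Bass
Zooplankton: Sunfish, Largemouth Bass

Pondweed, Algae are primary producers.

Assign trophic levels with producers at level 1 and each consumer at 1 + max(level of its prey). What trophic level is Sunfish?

Trophic level 3

Pondweed is a producer → level 1.
Zooplankton eats Pondweed → level 2.
Sunfish eats Zooplankton → level 3.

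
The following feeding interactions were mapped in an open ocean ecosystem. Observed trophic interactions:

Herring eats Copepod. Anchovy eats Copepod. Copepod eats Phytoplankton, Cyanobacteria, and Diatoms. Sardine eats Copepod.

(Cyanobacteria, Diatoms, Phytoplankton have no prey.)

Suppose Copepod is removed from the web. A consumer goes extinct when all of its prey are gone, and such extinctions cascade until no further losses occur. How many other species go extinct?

Remove Copepod.
Round 1: Sardine (all prey gone), Herring (all prey gone), Anchovy (all prey gone) → extinct.
No further losses. Total secondary extinctions: 3.

3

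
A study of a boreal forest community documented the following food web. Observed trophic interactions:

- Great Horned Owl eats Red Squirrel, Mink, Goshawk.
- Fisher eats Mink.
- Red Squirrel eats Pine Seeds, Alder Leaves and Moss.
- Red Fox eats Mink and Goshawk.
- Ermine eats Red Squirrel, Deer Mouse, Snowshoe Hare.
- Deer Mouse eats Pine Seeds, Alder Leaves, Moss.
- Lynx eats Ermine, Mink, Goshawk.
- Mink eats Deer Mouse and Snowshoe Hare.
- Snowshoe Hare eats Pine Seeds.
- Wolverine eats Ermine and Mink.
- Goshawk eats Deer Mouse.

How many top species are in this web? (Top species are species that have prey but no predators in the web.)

Top species (has prey, but nothing eats it): Great Horned Owl, Fisher, Wolverine, Lynx, Red Fox.
Count: 5.

5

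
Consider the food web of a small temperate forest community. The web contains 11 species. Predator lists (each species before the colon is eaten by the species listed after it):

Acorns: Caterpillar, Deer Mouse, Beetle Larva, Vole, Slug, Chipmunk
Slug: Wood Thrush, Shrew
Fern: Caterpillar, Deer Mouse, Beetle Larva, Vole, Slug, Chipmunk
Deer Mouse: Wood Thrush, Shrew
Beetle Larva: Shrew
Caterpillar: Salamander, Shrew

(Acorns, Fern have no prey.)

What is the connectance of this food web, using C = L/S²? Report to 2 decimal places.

C = 0.16

The web has S = 11 species and L = 19 feeding links.
C = L / S² = 19 / 121 = 0.1570 ≈ 0.16.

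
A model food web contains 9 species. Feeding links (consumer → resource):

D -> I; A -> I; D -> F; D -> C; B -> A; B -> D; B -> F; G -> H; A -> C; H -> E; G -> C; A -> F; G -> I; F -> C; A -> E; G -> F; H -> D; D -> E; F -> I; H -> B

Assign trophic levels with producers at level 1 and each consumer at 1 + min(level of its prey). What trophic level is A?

Trophic level 2

C is a producer → level 1.
A eats C → level 2.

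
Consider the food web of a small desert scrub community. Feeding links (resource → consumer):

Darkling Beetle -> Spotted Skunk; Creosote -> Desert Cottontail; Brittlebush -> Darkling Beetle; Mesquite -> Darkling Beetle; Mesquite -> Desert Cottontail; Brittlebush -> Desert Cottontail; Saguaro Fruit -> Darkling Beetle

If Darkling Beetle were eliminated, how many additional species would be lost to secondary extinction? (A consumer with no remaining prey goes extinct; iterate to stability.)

Remove Darkling Beetle.
Round 1: Spotted Skunk (all prey gone) → extinct.
No further losses. Total secondary extinctions: 1.

1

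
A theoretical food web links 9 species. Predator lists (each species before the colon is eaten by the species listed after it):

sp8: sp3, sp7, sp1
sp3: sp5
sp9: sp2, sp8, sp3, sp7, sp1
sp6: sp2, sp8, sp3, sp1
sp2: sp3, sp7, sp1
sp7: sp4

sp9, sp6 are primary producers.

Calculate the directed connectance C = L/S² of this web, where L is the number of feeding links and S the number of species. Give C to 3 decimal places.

C = 0.210

The web has S = 9 species and L = 17 feeding links.
C = L / S² = 17 / 81 = 0.2099 ≈ 0.210.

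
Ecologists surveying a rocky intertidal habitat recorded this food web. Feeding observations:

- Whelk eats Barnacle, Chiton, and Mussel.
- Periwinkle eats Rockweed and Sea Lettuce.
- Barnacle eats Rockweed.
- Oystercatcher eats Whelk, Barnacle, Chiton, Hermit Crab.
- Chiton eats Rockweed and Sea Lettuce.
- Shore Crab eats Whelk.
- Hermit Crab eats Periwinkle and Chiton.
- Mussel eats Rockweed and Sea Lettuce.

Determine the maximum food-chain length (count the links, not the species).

3 links

One longest chain: Rockweed → Barnacle → Whelk → Oystercatcher.
It has 4 species and 3 links.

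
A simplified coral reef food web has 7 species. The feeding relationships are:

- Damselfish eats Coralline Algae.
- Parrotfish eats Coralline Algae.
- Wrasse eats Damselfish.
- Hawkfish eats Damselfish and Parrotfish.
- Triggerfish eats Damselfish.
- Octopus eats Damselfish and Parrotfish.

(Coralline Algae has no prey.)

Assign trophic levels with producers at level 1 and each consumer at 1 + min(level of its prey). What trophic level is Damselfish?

Coralline Algae is a producer → level 1.
Damselfish eats Coralline Algae → level 2.

Trophic level 2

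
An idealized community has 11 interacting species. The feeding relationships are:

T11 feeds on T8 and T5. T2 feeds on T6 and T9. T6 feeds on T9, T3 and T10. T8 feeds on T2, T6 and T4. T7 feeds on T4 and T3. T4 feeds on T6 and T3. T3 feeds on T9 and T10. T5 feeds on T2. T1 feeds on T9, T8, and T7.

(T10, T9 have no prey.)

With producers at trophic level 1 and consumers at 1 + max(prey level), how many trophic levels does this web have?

Producers (level 1): T10, T9.
T10 → T3 → T6 → T2 → T8 → T1 gives T1 level 6.
No species has a prey at level 6, so no species reaches level 7.

6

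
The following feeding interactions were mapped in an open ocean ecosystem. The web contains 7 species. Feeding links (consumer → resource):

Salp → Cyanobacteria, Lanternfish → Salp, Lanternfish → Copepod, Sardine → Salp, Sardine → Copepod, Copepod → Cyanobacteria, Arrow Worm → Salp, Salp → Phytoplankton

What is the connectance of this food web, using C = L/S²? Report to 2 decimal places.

The web has S = 7 species and L = 8 feeding links.
C = L / S² = 8 / 49 = 0.1633 ≈ 0.16.

C = 0.16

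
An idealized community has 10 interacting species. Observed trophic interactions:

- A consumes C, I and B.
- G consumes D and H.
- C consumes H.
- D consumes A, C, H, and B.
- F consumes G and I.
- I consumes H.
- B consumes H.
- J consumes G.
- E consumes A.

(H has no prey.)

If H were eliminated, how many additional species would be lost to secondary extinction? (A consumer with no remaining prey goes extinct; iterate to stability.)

9

Remove H.
Round 1: I (all prey gone), B (all prey gone), C (all prey gone) → extinct.
Round 2: A (all prey gone) → extinct.
Round 3: D (all prey gone), E (all prey gone) → extinct.
Round 4: G (all prey gone) → extinct.
Round 5: F (all prey gone), J (all prey gone) → extinct.
No further losses. Total secondary extinctions: 9.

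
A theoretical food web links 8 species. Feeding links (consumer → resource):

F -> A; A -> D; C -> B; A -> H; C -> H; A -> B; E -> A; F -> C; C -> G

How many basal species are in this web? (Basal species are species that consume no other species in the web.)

Basal species (no prey listed): H, D, G, B.
Count: 4.

4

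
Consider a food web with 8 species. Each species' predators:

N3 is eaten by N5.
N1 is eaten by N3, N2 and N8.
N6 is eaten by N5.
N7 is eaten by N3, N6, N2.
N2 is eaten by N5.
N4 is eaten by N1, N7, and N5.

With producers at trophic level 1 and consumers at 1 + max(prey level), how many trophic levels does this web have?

4

Producers (level 1): N4.
N4 → N7 → N3 → N5 gives N5 level 4.
No species has a prey at level 4, so no species reaches level 5.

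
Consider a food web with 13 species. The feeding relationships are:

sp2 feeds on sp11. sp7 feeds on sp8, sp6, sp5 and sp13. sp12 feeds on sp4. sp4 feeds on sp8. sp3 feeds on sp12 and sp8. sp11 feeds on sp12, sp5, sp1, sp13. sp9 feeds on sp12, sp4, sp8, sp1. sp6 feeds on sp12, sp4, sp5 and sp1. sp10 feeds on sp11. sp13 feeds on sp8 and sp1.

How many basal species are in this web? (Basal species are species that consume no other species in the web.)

3

Basal species (no prey listed): sp1, sp5, sp8.
Count: 3.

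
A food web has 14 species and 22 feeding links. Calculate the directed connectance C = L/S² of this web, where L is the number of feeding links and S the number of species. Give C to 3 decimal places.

The web has S = 14 species and L = 22 feeding links.
C = L / S² = 22 / 196 = 0.1122 ≈ 0.112.

C = 0.112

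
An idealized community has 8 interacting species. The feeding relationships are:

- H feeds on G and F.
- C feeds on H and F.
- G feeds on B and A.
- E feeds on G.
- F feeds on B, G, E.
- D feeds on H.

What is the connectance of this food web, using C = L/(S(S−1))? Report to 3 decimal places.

C = 0.196

The web has S = 8 species and L = 11 feeding links.
C = L / (S(S−1)) = 11 / 56 = 0.1964 ≈ 0.196.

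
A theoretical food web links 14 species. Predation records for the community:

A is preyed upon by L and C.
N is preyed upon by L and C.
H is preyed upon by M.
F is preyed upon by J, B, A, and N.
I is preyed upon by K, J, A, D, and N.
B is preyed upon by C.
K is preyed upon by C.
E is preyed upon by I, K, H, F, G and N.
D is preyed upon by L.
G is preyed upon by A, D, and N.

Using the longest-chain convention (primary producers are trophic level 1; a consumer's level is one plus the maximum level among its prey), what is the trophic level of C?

E is a producer → level 1.
G eats E → level 2.
A eats G (level 2); other prey at levels: I 2, F 2 → level 3.
C eats A (level 3); other prey at levels: K 3, N 3, B 3 → level 4.

Trophic level 4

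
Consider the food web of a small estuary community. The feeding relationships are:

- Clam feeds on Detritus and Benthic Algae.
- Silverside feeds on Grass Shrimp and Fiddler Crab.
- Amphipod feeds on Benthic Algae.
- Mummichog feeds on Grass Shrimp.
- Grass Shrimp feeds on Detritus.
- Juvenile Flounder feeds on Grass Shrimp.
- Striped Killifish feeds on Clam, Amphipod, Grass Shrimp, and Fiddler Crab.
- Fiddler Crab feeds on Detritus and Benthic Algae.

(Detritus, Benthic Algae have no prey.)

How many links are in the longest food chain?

One longest chain: Detritus → Grass Shrimp → Silverside.
It has 3 species and 2 links.

2 links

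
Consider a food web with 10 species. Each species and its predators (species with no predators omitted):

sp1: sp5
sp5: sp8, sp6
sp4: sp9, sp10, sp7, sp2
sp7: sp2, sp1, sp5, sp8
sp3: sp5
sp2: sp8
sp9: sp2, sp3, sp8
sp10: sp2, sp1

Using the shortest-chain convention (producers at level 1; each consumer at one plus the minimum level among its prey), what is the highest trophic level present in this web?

4

Producers (level 1): sp4.
Following each consumer down to its lowest-level prey: sp4 → sp7 → sp5 → sp6 (levels 1 through 4).
All prey of sp6 (sp5 3) are at level 3 or above, so sp6 is at level 1 + 3 = 4.
Every consumer has at least one prey at level 3 or below, so none exceeds level 4.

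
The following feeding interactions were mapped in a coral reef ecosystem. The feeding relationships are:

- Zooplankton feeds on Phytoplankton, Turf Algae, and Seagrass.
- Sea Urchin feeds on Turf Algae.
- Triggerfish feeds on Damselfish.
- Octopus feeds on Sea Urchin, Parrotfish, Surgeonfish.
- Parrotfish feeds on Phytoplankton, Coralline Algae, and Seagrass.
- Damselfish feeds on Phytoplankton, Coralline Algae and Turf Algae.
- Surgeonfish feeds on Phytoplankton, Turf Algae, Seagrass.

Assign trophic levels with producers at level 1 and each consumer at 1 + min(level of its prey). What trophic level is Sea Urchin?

Turf Algae is a producer → level 1.
Sea Urchin eats Turf Algae → level 2.

Trophic level 2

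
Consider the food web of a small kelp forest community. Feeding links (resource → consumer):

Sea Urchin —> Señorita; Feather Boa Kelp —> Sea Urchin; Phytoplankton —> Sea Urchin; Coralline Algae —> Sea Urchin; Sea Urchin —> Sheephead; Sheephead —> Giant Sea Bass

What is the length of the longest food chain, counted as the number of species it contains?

4 species

One longest chain: Coralline Algae → Sea Urchin → Sheephead → Giant Sea Bass.
It has 4 species and 3 links.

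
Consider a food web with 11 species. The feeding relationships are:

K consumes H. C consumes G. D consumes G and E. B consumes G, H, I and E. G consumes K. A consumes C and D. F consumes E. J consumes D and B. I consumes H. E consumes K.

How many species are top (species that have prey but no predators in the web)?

Top species (has prey, but nothing eats it): F, A, J.
Count: 3.

3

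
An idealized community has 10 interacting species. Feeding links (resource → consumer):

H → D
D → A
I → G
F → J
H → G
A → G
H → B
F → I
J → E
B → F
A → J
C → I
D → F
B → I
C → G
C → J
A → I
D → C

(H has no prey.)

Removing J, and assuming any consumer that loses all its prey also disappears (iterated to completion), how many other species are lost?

1

Remove J.
Round 1: E (all prey gone) → extinct.
No further losses. Total secondary extinctions: 1.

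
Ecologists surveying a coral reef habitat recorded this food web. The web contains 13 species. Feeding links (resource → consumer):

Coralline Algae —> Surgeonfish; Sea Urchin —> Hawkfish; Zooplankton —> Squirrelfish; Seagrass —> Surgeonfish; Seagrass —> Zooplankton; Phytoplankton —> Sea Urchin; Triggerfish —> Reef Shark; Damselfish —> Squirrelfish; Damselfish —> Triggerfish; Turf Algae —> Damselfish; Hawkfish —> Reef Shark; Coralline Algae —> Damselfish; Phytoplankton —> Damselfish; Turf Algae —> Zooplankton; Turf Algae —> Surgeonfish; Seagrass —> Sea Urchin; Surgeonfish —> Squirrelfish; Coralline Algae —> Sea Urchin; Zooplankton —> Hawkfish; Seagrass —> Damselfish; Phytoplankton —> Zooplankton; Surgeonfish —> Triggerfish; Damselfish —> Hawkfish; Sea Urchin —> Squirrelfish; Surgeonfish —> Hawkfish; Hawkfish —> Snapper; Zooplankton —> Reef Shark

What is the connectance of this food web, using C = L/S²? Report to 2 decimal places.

C = 0.16

The web has S = 13 species and L = 27 feeding links.
C = L / S² = 27 / 169 = 0.1598 ≈ 0.16.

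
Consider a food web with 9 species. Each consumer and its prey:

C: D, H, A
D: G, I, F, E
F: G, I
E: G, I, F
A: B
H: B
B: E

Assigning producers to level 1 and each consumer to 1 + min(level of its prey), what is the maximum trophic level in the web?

Producers (level 1): G, I.
Following each consumer down to its lowest-level prey: G → E → B → H (levels 1 through 4).
All prey of H (B 3) are at level 3 or above, so H is at level 1 + 3 = 4.
Every consumer has at least one prey at level 3 or below, so none exceeds level 4.

4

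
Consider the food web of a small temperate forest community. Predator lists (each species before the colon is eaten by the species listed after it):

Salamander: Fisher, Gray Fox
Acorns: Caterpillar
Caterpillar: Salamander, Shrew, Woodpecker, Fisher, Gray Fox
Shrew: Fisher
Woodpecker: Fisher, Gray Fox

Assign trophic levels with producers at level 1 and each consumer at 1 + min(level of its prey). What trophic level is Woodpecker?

Acorns is a producer → level 1.
Caterpillar eats Acorns → level 2.
Woodpecker eats Caterpillar → level 3.
No prey of Woodpecker is below level 2, so 3 is the minimum.

Trophic level 3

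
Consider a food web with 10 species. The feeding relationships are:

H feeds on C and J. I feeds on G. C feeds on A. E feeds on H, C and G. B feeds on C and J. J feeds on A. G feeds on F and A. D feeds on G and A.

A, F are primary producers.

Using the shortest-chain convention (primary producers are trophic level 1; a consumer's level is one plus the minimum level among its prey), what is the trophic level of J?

A is a producer → level 1.
J eats A → level 2.

Trophic level 2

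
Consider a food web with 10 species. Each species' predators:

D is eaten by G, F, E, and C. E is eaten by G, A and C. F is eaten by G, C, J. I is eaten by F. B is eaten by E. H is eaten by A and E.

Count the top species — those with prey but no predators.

4

Top species (has prey, but nothing eats it): J, G, A, C.
Count: 4.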